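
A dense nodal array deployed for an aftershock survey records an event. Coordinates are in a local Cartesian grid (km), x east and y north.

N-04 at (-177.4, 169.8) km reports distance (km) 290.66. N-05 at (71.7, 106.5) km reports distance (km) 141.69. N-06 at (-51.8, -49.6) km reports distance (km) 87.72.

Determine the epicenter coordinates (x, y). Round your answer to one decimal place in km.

33.7 km east, -30.0 km north

Circle about each station: (x + 177.4)² + (y − 169.8)² = 290.66²; (x − 71.7)² + (y − 106.5)² = 141.69²; (x + 51.8)² + (y + 49.6)² = 87.72².
Subtracting the N-04 equation from the N-05 and N-06 equations removes the quadratic terms:
498.2 x − 126.6 y = 20587.52
251.2 x − 438.8 y = 21629.04
Solving the 2×2 system: x ≈ 33.7, y ≈ -30.0 km.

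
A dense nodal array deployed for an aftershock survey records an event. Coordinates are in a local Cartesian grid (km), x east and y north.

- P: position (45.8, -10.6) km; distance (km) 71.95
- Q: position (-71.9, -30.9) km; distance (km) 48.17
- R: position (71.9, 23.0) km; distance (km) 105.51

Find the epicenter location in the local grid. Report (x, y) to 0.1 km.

(-25.9, -16.6)

Circle about each station: (x − 45.8)² + (y + 10.6)² = 71.95²; (x + 71.9)² + (y + 30.9)² = 48.17²; (x − 71.9)² + (y − 23.0)² = 105.51².
Subtracting the P equation from the Q and R equations removes the quadratic terms:
-235.4 x − 40.6 y = 6770.87
52.2 x + 67.2 y = -2466.95
Solving the 2×2 system: x ≈ -25.9, y ≈ -16.6 km.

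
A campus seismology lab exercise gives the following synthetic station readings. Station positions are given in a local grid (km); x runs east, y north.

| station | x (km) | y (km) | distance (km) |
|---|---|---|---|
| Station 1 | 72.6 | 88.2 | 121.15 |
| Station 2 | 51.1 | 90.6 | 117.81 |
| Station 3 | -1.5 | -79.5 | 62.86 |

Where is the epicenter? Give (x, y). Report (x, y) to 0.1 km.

x ≈ 30.5 km, y ≈ -25.4 km

Circle about each station: (x − 72.6)² + (y − 88.2)² = 121.15²; (x − 51.1)² + (y − 90.6)² = 117.81²; (x + 1.5)² + (y + 79.5)² = 62.86².
Subtracting the Station 1 equation from the Station 2 and Station 3 equations removes the quadratic terms:
-43.0 x + 4.8 y = -1432.30
-148.2 x − 335.4 y = 3998.44
Solving the 2×2 system: x ≈ 30.5, y ≈ -25.4 km.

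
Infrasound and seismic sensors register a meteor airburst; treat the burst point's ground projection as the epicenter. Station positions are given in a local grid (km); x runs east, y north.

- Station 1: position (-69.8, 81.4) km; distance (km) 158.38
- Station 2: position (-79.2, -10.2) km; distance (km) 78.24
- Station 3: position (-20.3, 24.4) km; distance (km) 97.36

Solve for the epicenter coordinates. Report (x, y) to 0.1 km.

(-31.6, -72.3)

Circle about each station: (x + 69.8)² + (y − 81.4)² = 158.38²; (x + 79.2)² + (y + 10.2)² = 78.24²; (x + 20.3)² + (y − 24.4)² = 97.36².
Subtracting the Station 1 equation from the Station 2 and Station 3 equations removes the quadratic terms:
-18.8 x − 183.2 y = 13841.41
99.0 x − 114.0 y = 5114.70
Solving the 2×2 system: x ≈ -31.6, y ≈ -72.3 km.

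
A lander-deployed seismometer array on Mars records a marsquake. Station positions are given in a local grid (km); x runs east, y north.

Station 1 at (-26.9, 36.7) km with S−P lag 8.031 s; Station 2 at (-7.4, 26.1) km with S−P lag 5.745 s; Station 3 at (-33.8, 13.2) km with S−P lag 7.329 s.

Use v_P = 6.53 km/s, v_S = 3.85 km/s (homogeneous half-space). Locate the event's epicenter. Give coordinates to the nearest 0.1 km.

(29.8, -12.9)

Distance from S−P lag: d = Δt · v_P v_S / (v_P − v_S) = Δt · (6.53·3.85)/(6.53−3.85) ≈ 9.3808·Δt.
So d_Station 1 = 75.34, d_Station 2 = 53.89, d_Station 3 = 68.75 km.
Circle about each station: (x + 26.9)² + (y − 36.7)² = 75.34²; (x + 7.4)² + (y − 26.1)² = 53.89²; (x + 33.8)² + (y − 13.2)² = 68.75².
Subtracting the Station 1 equation from the Station 2 and Station 3 equations removes the quadratic terms:
39.0 x − 21.2 y = 1437.45
-13.8 x − 47.0 y = 195.73
Solving the 2×2 system: x ≈ 29.8, y ≈ -12.9 km.
Check against Station 1 (with the unrounded x, y): √((x + 26.9)²+(y − 36.7)²) = 75.37 ≈ 75.34 km. ✓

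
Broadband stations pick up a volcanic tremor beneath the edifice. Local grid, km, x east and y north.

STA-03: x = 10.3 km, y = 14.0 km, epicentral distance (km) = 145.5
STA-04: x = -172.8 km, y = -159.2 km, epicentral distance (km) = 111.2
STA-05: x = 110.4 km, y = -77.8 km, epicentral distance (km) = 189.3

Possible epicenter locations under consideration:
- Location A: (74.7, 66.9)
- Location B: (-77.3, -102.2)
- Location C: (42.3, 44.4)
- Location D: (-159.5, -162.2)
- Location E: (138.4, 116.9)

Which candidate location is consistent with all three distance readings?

Location B

For each candidate, compare |candidate − station| to the reported distance:
Location A: residuals STA-03 62.2, STA-04 224.0, STA-05 40.3 → max 224.0 km
Location B: residuals STA-03 0.0, STA-04 0.0, STA-05 0.0 → max 0.0 km
Location C: residuals STA-03 101.4, STA-04 185.0, STA-05 49.4 → max 185.0 km
Location D: residuals STA-03 99.2, STA-04 97.6, STA-05 93.5 → max 99.2 km
Location E: residuals STA-03 18.8, STA-04 304.8, STA-05 7.4 → max 304.8 km
Only Location B has all residuals ≈ 0.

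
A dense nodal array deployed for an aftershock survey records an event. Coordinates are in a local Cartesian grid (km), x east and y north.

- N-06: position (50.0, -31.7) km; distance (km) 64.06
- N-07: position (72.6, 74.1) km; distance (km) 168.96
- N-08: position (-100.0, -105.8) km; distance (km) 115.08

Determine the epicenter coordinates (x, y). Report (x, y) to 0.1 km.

(13.0, -84.0)

Circle about each station: (x − 50.0)² + (y + 31.7)² = 64.06²; (x − 72.6)² + (y − 74.1)² = 168.96²; (x + 100.0)² + (y + 105.8)² = 115.08².
Subtracting the N-06 equation from the N-07 and N-08 equations removes the quadratic terms:
45.2 x + 211.6 y = -17187.12
-300.0 x − 148.2 y = 8549.03
Solving the 2×2 system: x ≈ 13.0, y ≈ -84.0 km.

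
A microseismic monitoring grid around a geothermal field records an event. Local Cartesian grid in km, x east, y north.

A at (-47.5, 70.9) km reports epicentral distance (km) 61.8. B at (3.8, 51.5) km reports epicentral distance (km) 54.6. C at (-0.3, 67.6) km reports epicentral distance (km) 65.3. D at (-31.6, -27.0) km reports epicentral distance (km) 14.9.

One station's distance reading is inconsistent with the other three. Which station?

D

Solve using three stations at a time. Using A, B, C (subtract circle equations pairwise → linear system) gives (x, y) ≈ (-32.7, 10.9).
Distances from that point to each station vs reported:
  A: calculated 61.8 vs reported 61.8 → residual 0.0 km
  B: calculated 54.6 vs reported 54.6 → residual 0.0 km
  C: calculated 65.3 vs reported 65.3 → residual 0.0 km
  D: calculated 38.0 vs reported 14.9 → residual 23.1 km
A, B, C are mutually consistent (residuals ≈ 0); D is off by 23.1 km.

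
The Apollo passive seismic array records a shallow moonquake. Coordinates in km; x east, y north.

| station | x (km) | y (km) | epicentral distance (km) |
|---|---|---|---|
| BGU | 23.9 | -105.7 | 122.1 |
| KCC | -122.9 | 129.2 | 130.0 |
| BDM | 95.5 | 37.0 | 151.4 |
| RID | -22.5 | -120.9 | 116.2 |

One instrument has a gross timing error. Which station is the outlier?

Solve using three stations at a time. Using BGU, BDM, RID (subtract circle equations pairwise → linear system) gives (x, y) ≈ (-49.0, -7.9).
Distances from that point to each station vs reported:
  BGU: calculated 122.0 vs reported 122.1 → residual 0.1 km
  KCC: calculated 155.8 vs reported 130.0 → residual 25.8 km
  BDM: calculated 151.3 vs reported 151.4 → residual 0.1 km
  RID: calculated 116.1 vs reported 116.2 → residual 0.1 km
BGU, BDM, RID are mutually consistent (residuals ≈ 0); KCC is off by 25.8 km.

KCC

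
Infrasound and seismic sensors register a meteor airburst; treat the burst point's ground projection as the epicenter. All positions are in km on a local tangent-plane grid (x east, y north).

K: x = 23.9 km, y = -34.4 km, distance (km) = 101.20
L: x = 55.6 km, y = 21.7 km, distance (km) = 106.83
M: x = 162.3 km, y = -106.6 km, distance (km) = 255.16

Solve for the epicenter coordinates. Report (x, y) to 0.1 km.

-50.5 km east, 34.2 km north

Circle about each station: (x − 23.9)² + (y + 34.4)² = 101.20²; (x − 55.6)² + (y − 21.7)² = 106.83²; (x − 162.3)² + (y + 106.6)² = 255.16².
Subtracting the K equation from the L and M equations removes the quadratic terms:
63.4 x + 112.2 y = 636.47
276.8 x − 144.4 y = -18914.91
Solving the 2×2 system: x ≈ -50.5, y ≈ 34.2 km.
Check against K (with the unrounded x, y): √((x − 23.9)²+(y + 34.4)²) = 101.20 ≈ 101.20 km. ✓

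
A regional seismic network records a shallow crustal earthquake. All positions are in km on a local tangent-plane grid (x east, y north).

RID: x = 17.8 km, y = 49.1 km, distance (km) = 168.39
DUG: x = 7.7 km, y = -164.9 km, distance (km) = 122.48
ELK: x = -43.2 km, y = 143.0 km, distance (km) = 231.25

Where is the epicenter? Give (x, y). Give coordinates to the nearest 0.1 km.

(-84.7, -84.5)

Circle about each station: (x − 17.8)² + (y − 49.1)² = 168.39²; (x − 7.7)² + (y + 164.9)² = 122.48²; (x + 43.2)² + (y − 143.0)² = 231.25².
Subtracting pairs of circle equations eliminates x²+y² and gives linear equations (the radical axes):
-20.2 x − 428.0 y = 37877.49
-122.0 x + 187.8 y = -5533.78
Solving the 2×2 system: x ≈ -84.7, y ≈ -84.5 km.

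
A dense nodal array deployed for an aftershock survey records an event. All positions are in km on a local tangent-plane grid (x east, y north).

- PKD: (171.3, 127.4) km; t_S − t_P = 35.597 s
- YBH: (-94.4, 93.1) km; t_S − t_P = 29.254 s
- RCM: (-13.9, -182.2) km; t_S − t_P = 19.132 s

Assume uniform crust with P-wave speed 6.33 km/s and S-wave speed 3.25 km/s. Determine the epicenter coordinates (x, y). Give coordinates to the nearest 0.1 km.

x ≈ 26.0 km, y ≈ -60.8 km

Distance from S−P lag: d = Δt · v_P v_S / (v_P − v_S) = Δt · (6.33·3.25)/(6.33−3.25) ≈ 6.6794·Δt.
So d_PKD = 237.77, d_YBH = 195.40, d_RCM = 127.79 km.
Circle about each station: (x − 171.3)² + (y − 127.4)² = 237.77²; (x + 94.4)² + (y − 93.1)² = 195.40²; (x + 13.9)² + (y + 182.2)² = 127.79².
Subtracting the PKD equation from the YBH and RCM equations removes the quadratic terms:
-531.4 x − 68.6 y = -9642.07
-370.4 x − 619.2 y = 28019.89
Solving the 2×2 system: x ≈ 26.0, y ≈ -60.8 km.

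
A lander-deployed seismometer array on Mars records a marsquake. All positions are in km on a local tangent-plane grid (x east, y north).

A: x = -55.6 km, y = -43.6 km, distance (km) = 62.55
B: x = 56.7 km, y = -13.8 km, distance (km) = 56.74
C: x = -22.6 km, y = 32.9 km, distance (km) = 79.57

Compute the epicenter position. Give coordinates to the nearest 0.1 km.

(6.9, -41.0)

Circle about each station: (x + 55.6)² + (y + 43.6)² = 62.55²; (x − 56.7)² + (y + 13.8)² = 56.74²; (x + 22.6)² + (y − 32.9)² = 79.57².
Subtracting pairs of circle equations eliminates x²+y² and gives linear equations (the radical axes):
224.6 x + 59.6 y = -893.92
66.0 x + 153.0 y = -5818.03
Solving the 2×2 system: x ≈ 6.9, y ≈ -41.0 km.
Check against A (with the unrounded x, y): √((x + 55.6)²+(y + 43.6)²) = 62.55 ≈ 62.55 km. ✓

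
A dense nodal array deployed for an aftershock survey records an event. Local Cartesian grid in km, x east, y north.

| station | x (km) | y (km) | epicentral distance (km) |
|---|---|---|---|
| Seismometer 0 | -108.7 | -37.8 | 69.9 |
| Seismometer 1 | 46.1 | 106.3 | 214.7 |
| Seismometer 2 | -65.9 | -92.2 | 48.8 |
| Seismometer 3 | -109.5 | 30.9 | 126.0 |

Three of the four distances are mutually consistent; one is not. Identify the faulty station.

Solve using three stations at a time. Using Seismometer 0, Seismometer 1, Seismometer 3 (subtract circle equations pairwise → linear system) gives (x, y) ≈ (-55.4, -82.8).
Distances from that point to each station vs reported:
  Seismometer 0: calculated 69.7 vs reported 69.9 → residual 0.2 km
  Seismometer 1: calculated 214.6 vs reported 214.7 → residual 0.1 km
  Seismometer 2: calculated 14.1 vs reported 48.8 → residual 34.7 km
  Seismometer 3: calculated 125.9 vs reported 126.0 → residual 0.1 km
Seismometer 0, Seismometer 1, Seismometer 3 are mutually consistent (residuals ≈ 0); Seismometer 2 is off by 34.7 km.

Seismometer 2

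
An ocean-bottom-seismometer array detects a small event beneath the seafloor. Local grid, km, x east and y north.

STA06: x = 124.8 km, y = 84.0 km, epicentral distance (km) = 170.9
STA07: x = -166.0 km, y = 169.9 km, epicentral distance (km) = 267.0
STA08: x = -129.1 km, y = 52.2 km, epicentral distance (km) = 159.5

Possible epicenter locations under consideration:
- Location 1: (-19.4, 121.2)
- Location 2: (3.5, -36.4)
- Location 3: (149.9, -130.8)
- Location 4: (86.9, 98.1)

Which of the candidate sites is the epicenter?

For each candidate, compare |candidate − station| to the reported distance:
Location 1: residuals STA06 22.0, STA07 112.5, STA08 29.9 → max 112.5 km
Location 2: residuals STA06 0.0, STA07 0.0, STA08 0.0 → max 0.0 km
Location 3: residuals STA06 45.4, STA07 169.1, STA08 174.2 → max 174.2 km
Location 4: residuals STA06 130.5, STA07 4.1, STA08 61.3 → max 130.5 km
Only Location 2 has all residuals ≈ 0.

Location 2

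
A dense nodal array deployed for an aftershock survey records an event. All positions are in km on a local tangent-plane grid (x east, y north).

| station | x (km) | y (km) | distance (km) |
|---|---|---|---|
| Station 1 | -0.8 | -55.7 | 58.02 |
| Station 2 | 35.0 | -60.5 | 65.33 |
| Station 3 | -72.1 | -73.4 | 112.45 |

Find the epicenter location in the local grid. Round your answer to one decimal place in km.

Circle about each station: (x + 0.8)² + (y + 55.7)² = 58.02²; (x − 35.0)² + (y + 60.5)² = 65.33²; (x + 72.1)² + (y + 73.4)² = 112.45².
Subtracting the Station 1 equation from the Station 2 and Station 3 equations removes the quadratic terms:
71.6 x − 9.6 y = 880.43
-142.6 x − 35.4 y = -1795.84
Solving the 2×2 system: x ≈ 12.4, y ≈ 0.8 km.
Check against Station 1 (with the unrounded x, y): √((x + 0.8)²+(y + 55.7)²) = 58.00 ≈ 58.02 km. ✓

(12.4, 0.8)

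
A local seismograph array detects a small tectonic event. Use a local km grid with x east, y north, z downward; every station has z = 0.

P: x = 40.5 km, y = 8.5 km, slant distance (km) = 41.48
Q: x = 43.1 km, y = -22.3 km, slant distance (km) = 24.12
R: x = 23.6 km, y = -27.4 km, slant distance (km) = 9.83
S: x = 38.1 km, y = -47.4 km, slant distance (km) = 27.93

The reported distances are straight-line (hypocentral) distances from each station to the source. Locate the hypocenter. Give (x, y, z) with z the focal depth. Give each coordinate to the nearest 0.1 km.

x ≈ 21.5 km, y ≈ -27.1 km, depth ≈ 9.6 km

Each station gives a sphere (x−x_i)² + (y−y_i)² + z² = d_i² (stations at z=0).
Subtracting the P sphere from Q and R: z² cancels, leaving linear equations in x and y:
5.2 x − 61.6 y = 1781.22
-33.8 x − 71.8 y = 1219.18
Solving: x ≈ 21.499, y ≈ -27.101 km (keep extra digits for the depth step; rounded: 21.5, -27.1).
Then from the P sphere: z² = 41.48² − (x − 40.5)² − (y − 8.5)² with x = 21.499, y = -27.101, so z ≈ 9.598 ≈ 9.6 km.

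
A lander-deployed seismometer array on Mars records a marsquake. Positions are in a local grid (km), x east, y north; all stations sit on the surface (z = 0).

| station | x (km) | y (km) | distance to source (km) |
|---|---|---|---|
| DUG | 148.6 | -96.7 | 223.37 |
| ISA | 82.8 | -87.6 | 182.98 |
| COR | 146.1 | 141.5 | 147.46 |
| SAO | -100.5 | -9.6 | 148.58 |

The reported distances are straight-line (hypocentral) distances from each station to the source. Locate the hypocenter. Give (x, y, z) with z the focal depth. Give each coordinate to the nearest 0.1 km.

Each station gives a sphere (x−x_i)² + (y−y_i)² + z² = d_i² (stations at z=0).
Subtracting the DUG sphere from ISA and COR: z² cancels, leaving linear equations in x and y:
-131.6 x + 18.2 y = -490.77
-5.0 x + 476.4 y = 38084.32
Solving: x ≈ 14.807, y ≈ 80.097 km (keep extra digits for the depth step; rounded: 14.8, 80.1).
Then from the DUG sphere: z² = 223.37² − (x − 148.6)² − (y + 96.7)² with x = 14.807, y = 80.097, so z ≈ 27.137 ≈ 27.1 km.

(14.8, 80.1, 27.1)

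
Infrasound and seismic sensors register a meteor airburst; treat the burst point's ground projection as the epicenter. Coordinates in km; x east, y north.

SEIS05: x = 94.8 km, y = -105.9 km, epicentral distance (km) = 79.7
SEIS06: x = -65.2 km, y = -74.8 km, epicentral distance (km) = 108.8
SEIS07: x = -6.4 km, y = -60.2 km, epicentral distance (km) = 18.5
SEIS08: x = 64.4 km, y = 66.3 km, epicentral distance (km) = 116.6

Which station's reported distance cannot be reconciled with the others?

Solve using three stations at a time. Using SEIS05, SEIS06, SEIS08 (subtract circle equations pairwise → linear system) gives (x, y) ≈ (40.2, -47.8).
Distances from that point to each station vs reported:
  SEIS05: calculated 79.7 vs reported 79.7 → residual 0.0 km
  SEIS06: calculated 108.8 vs reported 108.8 → residual 0.0 km
  SEIS07: calculated 48.2 vs reported 18.5 → residual 29.7 km
  SEIS08: calculated 116.6 vs reported 116.6 → residual 0.0 km
SEIS05, SEIS06, SEIS08 are mutually consistent (residuals ≈ 0); SEIS07 is off by 29.7 km.

SEIS07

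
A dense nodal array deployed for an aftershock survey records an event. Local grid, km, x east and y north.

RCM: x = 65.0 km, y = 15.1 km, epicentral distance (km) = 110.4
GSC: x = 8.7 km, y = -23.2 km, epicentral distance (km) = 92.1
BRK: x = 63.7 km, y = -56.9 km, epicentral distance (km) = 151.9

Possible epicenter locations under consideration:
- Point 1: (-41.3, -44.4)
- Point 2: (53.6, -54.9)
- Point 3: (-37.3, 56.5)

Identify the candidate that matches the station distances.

For each candidate, compare |candidate − station| to the reported distance:
Point 1: residuals RCM 11.4, GSC 37.8, BRK 46.2 → max 46.2 km
Point 2: residuals RCM 39.5, GSC 37.1, BRK 141.6 → max 141.6 km
Point 3: residuals RCM 0.0, GSC 0.1, BRK 0.0 → max 0.1 km
Only Point 3 has all residuals ≈ 0.

Point 3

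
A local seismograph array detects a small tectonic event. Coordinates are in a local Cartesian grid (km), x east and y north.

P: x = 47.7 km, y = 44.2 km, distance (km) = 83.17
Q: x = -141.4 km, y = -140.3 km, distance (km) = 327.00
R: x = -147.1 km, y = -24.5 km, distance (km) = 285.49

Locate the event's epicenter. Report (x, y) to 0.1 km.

x ≈ 130.8 km, y ≈ 40.9 km

Circle about each station: (x − 47.7)² + (y − 44.2)² = 83.17²; (x + 141.4)² + (y + 140.3)² = 327.00²; (x + 147.1)² + (y + 24.5)² = 285.49².
Subtracting pairs of circle equations eliminates x²+y² and gives linear equations (the radical axes):
-378.2 x − 369.0 y = -64562.63
-389.6 x − 137.4 y = -56577.56
Solving the 2×2 system: x ≈ 130.8, y ≈ 40.9 km.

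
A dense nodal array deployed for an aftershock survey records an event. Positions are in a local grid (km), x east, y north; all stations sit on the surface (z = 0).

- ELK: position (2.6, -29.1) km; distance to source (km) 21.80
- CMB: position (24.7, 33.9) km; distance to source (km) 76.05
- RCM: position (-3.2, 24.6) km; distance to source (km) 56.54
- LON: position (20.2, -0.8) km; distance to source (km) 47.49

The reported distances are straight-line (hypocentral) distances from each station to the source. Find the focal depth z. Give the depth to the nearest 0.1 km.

Each station gives a sphere (x−x_i)² + (y−y_i)² + z² = d_i² (stations at z=0).
Subtracting the ELK sphere from CMB and RCM: z² cancels, leaving linear equations in x and y:
44.2 x + 126.0 y = -4402.63
-11.6 x + 107.4 y = -2959.70
Solving: x ≈ -16.094, y ≈ -29.296 km (keep extra digits for the depth step; rounded: -16.1, -29.3).
Then from the ELK sphere: z² = 21.80² − (x − 2.6)² − (y + 29.1)² with x = -16.094, y = -29.296, so z ≈ 11.213 ≈ 11.2 km.

11.2 km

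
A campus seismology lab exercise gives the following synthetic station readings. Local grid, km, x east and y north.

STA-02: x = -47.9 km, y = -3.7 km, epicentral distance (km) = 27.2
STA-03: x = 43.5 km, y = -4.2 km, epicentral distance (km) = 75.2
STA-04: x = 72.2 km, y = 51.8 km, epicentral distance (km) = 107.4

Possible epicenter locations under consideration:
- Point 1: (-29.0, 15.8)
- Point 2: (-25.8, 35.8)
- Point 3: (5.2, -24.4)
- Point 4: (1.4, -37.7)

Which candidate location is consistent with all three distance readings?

For each candidate, compare |candidate − station| to the reported distance:
Point 1: residuals STA-02 0.0, STA-03 0.0, STA-04 0.0 → max 0.0 km
Point 2: residuals STA-02 18.1, STA-03 4.8, STA-04 8.1 → max 18.1 km
Point 3: residuals STA-02 29.8, STA-03 31.9, STA-04 5.9 → max 31.9 km
Point 4: residuals STA-02 32.7, STA-03 21.4, STA-04 6.7 → max 32.7 km
Only Point 1 has all residuals ≈ 0.

Point 1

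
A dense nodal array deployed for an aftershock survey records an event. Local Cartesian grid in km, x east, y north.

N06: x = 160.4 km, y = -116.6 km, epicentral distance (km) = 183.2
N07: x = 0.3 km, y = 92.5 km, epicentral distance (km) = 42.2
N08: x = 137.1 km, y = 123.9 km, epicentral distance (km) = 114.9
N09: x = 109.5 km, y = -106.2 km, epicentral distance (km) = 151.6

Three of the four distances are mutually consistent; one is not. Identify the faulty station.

N07

Solve using three stations at a time. Using N06, N08, N09 (subtract circle equations pairwise → linear system) gives (x, y) ≈ (61.5, 37.5).
Distances from that point to each station vs reported:
  N06: calculated 183.2 vs reported 183.2 → residual 0.0 km
  N07: calculated 82.2 vs reported 42.2 → residual 40.0 km
  N08: calculated 114.8 vs reported 114.9 → residual 0.1 km
  N09: calculated 151.5 vs reported 151.6 → residual 0.1 km
N06, N08, N09 are mutually consistent (residuals ≈ 0); N07 is off by 40.0 km.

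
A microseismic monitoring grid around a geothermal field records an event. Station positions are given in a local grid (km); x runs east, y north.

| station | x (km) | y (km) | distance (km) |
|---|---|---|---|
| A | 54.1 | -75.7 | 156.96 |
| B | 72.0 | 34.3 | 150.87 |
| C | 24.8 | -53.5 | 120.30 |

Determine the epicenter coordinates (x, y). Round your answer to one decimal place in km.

(-77.0, 10.6)

Circle about each station: (x − 54.1)² + (y + 75.7)² = 156.96²; (x − 72.0)² + (y − 34.3)² = 150.87²; (x − 24.8)² + (y + 53.5)² = 120.30².
Subtracting the A equation from the B and C equations removes the quadratic terms:
35.8 x + 220.0 y = -422.13
-58.6 x + 44.4 y = 4984.34
Solving the 2×2 system: x ≈ -77.0, y ≈ 10.6 km.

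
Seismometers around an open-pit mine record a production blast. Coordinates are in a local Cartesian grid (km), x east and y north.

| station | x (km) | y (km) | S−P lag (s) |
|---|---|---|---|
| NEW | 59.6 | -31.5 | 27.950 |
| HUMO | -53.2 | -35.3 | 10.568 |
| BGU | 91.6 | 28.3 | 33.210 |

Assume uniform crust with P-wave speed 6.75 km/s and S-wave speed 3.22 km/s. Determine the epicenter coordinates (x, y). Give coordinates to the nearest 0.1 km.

Distance from S−P lag: d = Δt · v_P v_S / (v_P − v_S) = Δt · (6.75·3.22)/(6.75−3.22) ≈ 6.1572·Δt.
So d_NEW = 172.09, d_HUMO = 65.07, d_BGU = 204.48 km.
Circle about each station: (x − 59.6)² + (y + 31.5)² = 172.09²; (x + 53.2)² + (y + 35.3)² = 65.07²; (x − 91.6)² + (y − 28.3)² = 204.48².
Subtracting the NEW equation from the HUMO and BGU equations removes the quadratic terms:
-225.6 x − 7.6 y = 24912.78
64.0 x + 119.6 y = -7550.06
Solving the 2×2 system: x ≈ -110.3, y ≈ -4.1 km.

(-110.3, -4.1)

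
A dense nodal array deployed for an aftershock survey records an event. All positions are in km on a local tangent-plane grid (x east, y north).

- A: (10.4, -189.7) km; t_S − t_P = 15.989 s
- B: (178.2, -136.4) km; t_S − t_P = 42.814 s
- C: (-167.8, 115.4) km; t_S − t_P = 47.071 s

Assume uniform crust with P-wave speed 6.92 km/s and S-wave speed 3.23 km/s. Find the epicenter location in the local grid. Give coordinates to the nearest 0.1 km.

x ≈ -80.4 km, y ≈ -156.0 km

Distance from S−P lag: d = Δt · v_P v_S / (v_P − v_S) = Δt · (6.92·3.23)/(6.92−3.23) ≈ 6.0573·Δt.
So d_A = 96.85, d_B = 259.34, d_C = 285.13 km.
Circle about each station: (x − 10.4)² + (y + 189.7)² = 96.85²; (x − 178.2)² + (y + 136.4)² = 259.34²; (x + 167.8)² + (y − 115.4)² = 285.13².
Subtracting the A equation from the B and C equations removes the quadratic terms:
335.6 x + 106.6 y = -43611.36
-356.4 x + 610.2 y = -66539.44
Solving the 2×2 system: x ≈ -80.4, y ≈ -156.0 km.
Check against A (with the unrounded x, y): √((x − 10.4)²+(y + 189.7)²) = 96.85 ≈ 96.85 km. ✓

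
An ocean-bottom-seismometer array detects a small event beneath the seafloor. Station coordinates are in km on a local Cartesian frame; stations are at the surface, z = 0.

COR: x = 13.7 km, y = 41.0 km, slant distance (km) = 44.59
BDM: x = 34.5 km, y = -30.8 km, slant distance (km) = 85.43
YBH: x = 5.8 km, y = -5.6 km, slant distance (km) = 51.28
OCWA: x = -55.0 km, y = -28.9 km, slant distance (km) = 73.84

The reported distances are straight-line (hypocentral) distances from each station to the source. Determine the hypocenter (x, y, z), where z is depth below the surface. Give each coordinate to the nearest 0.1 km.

Each station gives a sphere (x−x_i)² + (y−y_i)² + z² = d_i² (stations at z=0).
Subtracting the COR sphere from BDM and YBH: z² cancels, leaving linear equations in x and y:
41.6 x − 143.6 y = -5039.82
-15.8 x − 93.2 y = -2445.06
Solving: x ≈ -19.297, y ≈ 29.506 km (keep extra digits for the depth step; rounded: -19.3, 29.5).
Then from the COR sphere: z² = 44.59² − (x − 13.7)² − (y − 41.0)² with x = -19.297, y = 29.506, so z ≈ 27.701 ≈ 27.7 km.

x ≈ -19.3 km, y ≈ 29.5 km, depth ≈ 27.7 km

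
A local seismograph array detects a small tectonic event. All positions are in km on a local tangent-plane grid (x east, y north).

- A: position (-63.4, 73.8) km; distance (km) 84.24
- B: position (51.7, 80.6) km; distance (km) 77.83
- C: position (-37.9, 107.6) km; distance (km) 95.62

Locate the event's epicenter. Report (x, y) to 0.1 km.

Circle about each station: (x + 63.4)² + (y − 73.8)² = 84.24²; (x − 51.7)² + (y − 80.6)² = 77.83²; (x + 37.9)² + (y − 107.6)² = 95.62².
Subtracting the A equation from the B and C equations removes the quadratic terms:
230.2 x + 13.6 y = 742.12
51.0 x + 67.6 y = 1501.36
Solving the 2×2 system: x ≈ 2.0, y ≈ 20.7 km.
Check against A (with the unrounded x, y): √((x + 63.4)²+(y − 73.8)²) = 84.24 ≈ 84.24 km. ✓

(2.0, 20.7)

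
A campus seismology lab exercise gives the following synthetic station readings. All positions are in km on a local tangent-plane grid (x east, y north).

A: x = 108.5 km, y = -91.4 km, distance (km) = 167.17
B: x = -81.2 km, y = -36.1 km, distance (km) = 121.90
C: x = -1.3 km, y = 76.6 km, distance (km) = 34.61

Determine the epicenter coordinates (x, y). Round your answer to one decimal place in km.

Circle about each station: (x − 108.5)² + (y + 91.4)² = 167.17²; (x + 81.2)² + (y + 36.1)² = 121.90²; (x + 1.3)² + (y − 76.6)² = 34.61².
Subtracting the A equation from the B and C equations removes the quadratic terms:
-379.4 x + 110.6 y = 856.64
-219.6 x + 336.0 y = 12491.00
Solving the 2×2 system: x ≈ 10.6, y ≈ 44.1 km.
Check against A (with the unrounded x, y): √((x − 108.5)²+(y + 91.4)²) = 167.17 ≈ 167.17 km. ✓

x ≈ 10.6 km, y ≈ 44.1 km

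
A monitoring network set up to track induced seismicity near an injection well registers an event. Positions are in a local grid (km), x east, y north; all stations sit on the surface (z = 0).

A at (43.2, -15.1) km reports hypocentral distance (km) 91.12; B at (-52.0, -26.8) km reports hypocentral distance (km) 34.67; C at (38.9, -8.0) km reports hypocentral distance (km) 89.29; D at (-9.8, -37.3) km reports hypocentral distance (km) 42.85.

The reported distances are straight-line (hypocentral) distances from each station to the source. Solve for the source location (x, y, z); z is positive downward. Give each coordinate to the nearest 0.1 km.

(-39.7, -37.2, 30.7)

Each station gives a sphere (x−x_i)² + (y−y_i)² + z² = d_i² (stations at z=0).
Subtracting the A sphere from B and C: z² cancels, leaving linear equations in x and y:
-190.4 x − 23.4 y = 8428.84
-8.6 x + 14.2 y = -186.89
Solving: x ≈ -39.697, y ≈ -37.203 km (keep extra digits for the depth step; rounded: -39.7, -37.2).
Then from the A sphere: z² = 91.12² − (x − 43.2)² − (y + 15.1)² with x = -39.697, y = -37.203, so z ≈ 30.699 ≈ 30.7 km.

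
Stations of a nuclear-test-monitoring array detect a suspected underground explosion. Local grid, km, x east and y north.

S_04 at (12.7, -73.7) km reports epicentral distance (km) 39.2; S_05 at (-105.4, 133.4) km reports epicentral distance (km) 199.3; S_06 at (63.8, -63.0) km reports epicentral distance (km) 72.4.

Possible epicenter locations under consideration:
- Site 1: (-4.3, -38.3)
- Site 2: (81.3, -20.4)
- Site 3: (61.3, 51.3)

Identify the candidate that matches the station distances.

For each candidate, compare |candidate − station| to the reported distance:
Site 1: residuals S_04 0.1, S_05 0.0, S_06 0.0 → max 0.1 km
Site 2: residuals S_04 47.7, S_05 42.6, S_06 26.3 → max 47.7 km
Site 3: residuals S_04 94.9, S_05 13.5, S_06 41.9 → max 94.9 km
Only Site 1 has all residuals ≈ 0.

Site 1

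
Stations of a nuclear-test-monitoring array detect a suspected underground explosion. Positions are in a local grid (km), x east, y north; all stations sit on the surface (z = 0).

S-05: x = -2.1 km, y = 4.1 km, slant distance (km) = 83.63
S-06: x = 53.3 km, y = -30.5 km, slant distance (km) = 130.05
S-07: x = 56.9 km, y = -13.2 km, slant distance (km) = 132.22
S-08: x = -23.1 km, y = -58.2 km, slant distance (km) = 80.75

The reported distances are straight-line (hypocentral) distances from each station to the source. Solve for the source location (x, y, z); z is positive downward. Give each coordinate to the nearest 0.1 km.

Each station gives a sphere (x−x_i)² + (y−y_i)² + z² = d_i² (stations at z=0).
Subtracting the S-05 sphere from S-06 and S-07: z² cancels, leaving linear equations in x and y:
110.8 x − 69.2 y = -6169.11
118.0 x − 34.6 y = -7097.52
Solving: x ≈ -64.105, y ≈ -13.493 km (keep extra digits for the depth step; rounded: -64.1, -13.5).
Then from the S-05 sphere: z² = 83.63² − (x + 2.1)² − (y − 4.1)² with x = -64.105, y = -13.493, so z ≈ 53.290 ≈ 53.3 km.

x ≈ -64.1 km, y ≈ -13.5 km, depth ≈ 53.3 km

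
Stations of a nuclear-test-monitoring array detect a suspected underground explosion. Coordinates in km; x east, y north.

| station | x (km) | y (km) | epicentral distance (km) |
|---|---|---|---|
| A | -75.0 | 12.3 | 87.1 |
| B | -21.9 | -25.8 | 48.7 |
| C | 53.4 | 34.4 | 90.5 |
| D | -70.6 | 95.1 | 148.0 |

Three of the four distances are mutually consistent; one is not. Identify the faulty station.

Solve using three stations at a time. Using A, C, D (subtract circle equations pairwise → linear system) gives (x, y) ≈ (-2.9, -36.5).
Distances from that point to each station vs reported:
  A: calculated 87.1 vs reported 87.1 → residual 0.0 km
  B: calculated 21.8 vs reported 48.7 → residual 26.9 km
  C: calculated 90.5 vs reported 90.5 → residual 0.0 km
  D: calculated 148.0 vs reported 148.0 → residual 0.0 km
A, C, D are mutually consistent (residuals ≈ 0); B is off by 26.9 km.

B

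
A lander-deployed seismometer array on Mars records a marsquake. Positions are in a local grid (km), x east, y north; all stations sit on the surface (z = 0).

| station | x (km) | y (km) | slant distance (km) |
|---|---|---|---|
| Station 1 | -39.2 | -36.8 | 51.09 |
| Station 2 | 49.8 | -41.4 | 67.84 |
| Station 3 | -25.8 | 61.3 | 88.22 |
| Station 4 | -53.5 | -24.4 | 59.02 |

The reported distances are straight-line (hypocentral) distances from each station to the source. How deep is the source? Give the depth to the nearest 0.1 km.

Each station gives a sphere (x−x_i)² + (y−y_i)² + z² = d_i² (stations at z=0).
Subtracting the Station 1 sphere from Station 2 and Station 3: z² cancels, leaving linear equations in x and y:
178.0 x − 9.2 y = -688.96
26.8 x + 196.2 y = -3640.13
Solving: x ≈ -4.796, y ≈ -17.898 km (keep extra digits for the depth step; rounded: -4.8, -17.9).
Then from the Station 1 sphere: z² = 51.09² − (x + 39.2)² − (y + 36.8)² with x = -4.796, y = -17.898, so z ≈ 32.700 ≈ 32.7 km.

32.7 km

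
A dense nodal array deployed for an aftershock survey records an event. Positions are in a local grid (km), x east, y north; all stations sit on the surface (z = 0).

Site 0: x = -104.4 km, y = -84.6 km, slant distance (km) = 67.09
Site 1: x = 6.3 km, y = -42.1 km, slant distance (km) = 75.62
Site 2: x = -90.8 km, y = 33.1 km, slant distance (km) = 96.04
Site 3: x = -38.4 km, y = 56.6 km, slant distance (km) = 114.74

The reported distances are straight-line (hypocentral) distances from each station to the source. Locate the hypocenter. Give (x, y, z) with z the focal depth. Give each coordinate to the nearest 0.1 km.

(-59.6, -50.2, 36.2)

Each station gives a sphere (x−x_i)² + (y−y_i)² + z² = d_i² (stations at z=0).
Subtracting the Site 0 sphere from Site 1 and Site 2: z² cancels, leaving linear equations in x and y:
221.4 x + 85.0 y = -17461.74
27.2 x + 235.4 y = -13438.88
Solving: x ≈ -59.596, y ≈ -50.203 km (keep extra digits for the depth step; rounded: -59.6, -50.2).
Then from the Site 0 sphere: z² = 67.09² − (x + 104.4)² − (y + 84.6)² with x = -59.596, y = -50.203, so z ≈ 36.201 ≈ 36.2 km.
Check against Site 3 (with the unrounded solution): distance 114.75 ≈ 114.74 km. ✓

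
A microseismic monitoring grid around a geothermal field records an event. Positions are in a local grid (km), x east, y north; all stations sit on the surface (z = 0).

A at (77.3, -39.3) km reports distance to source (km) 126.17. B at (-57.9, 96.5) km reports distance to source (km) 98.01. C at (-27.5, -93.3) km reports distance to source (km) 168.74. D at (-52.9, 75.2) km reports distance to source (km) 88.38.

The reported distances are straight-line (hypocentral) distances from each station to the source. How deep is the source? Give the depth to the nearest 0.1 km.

Each station gives a sphere (x−x_i)² + (y−y_i)² + z² = d_i² (stations at z=0).
Subtracting the A sphere from B and C: z² cancels, leaving linear equations in x and y:
-270.4 x + 271.6 y = 11457.79
-209.6 x − 108.0 y = -10612.96
Solving: x ≈ 19.099, y ≈ 61.201 km (keep extra digits for the depth step; rounded: 19.1, 61.2).
Then from the A sphere: z² = 126.17² − (x − 77.3)² − (y + 39.3)² with x = 19.099, y = 61.201, so z ≈ 49.306 ≈ 49.3 km.

z ≈ 49.3 km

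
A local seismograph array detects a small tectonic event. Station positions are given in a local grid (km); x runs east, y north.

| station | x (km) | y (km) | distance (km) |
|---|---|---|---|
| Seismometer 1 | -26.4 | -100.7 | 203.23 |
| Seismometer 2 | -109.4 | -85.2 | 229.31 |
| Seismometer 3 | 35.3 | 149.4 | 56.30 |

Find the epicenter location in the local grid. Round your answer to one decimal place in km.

x ≈ 34.8 km, y ≈ 93.1 km

Circle about each station: (x + 26.4)² + (y + 100.7)² = 203.23²; (x + 109.4)² + (y + 85.2)² = 229.31²; (x − 35.3)² + (y − 149.4)² = 56.30².
Subtracting the Seismometer 1 equation from the Seismometer 2 and Seismometer 3 equations removes the quadratic terms:
-166.0 x + 31.0 y = -2890.69
123.4 x + 500.2 y = 50861.74
Solving the 2×2 system: x ≈ 34.8, y ≈ 93.1 km.
Check against Seismometer 1 (with the unrounded x, y): √((x + 26.4)²+(y + 100.7)²) = 203.23 ≈ 203.23 km. ✓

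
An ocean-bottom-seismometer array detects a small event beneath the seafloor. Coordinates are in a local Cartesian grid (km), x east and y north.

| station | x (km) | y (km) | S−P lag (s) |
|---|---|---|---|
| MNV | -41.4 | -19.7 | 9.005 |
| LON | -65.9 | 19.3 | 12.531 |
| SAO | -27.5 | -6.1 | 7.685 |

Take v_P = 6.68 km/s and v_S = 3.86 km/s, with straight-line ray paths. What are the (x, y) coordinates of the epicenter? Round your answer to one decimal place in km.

Distance from S−P lag: d = Δt · v_P v_S / (v_P − v_S) = Δt · (6.68·3.86)/(6.68−3.86) ≈ 9.1435·Δt.
So d_MNV = 82.34, d_LON = 114.58, d_SAO = 70.27 km.
Circle about each station: (x + 41.4)² + (y + 19.7)² = 82.34²; (x + 65.9)² + (y − 19.3)² = 114.58²; (x + 27.5)² + (y + 6.1)² = 70.27².
Subtracting pairs of circle equations eliminates x²+y² and gives linear equations (the radical axes):
-49.0 x + 78.0 y = -3735.45
27.8 x + 27.2 y = 533.41
Solving the 2×2 system: x ≈ 40.9, y ≈ -22.2 km.

(40.9, -22.2)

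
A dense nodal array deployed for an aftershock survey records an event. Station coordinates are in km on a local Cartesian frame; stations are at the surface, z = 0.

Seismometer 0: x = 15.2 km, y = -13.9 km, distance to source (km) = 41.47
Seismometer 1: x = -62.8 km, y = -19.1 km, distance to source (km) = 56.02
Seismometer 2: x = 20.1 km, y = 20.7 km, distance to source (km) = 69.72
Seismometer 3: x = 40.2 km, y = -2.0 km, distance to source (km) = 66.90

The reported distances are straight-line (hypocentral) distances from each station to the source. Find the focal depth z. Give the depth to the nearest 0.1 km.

Each station gives a sphere (x−x_i)² + (y−y_i)² + z² = d_i² (stations at z=0).
Subtracting the Seismometer 0 sphere from Seismometer 1 and Seismometer 2: z² cancels, leaving linear equations in x and y:
-156.0 x − 10.4 y = 2465.92
9.8 x + 69.2 y = -2732.87
Solving: x ≈ -13.300, y ≈ -37.609 km (keep extra digits for the depth step; rounded: -13.3, -37.6).
Then from the Seismometer 0 sphere: z² = 41.47² − (x − 15.2)² − (y + 13.9)² with x = -13.300, y = -37.609, so z ≈ 18.585 ≈ 18.6 km.
Check against Seismometer 3 (with the unrounded solution): distance 66.90 ≈ 66.90 km. ✓

depth ≈ 18.6 km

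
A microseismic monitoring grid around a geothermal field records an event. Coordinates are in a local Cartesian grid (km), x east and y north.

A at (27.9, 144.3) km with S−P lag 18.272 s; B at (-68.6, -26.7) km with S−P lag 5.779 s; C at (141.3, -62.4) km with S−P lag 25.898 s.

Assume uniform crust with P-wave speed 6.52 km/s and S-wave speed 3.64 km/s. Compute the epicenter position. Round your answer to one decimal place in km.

-55.9 km east, 19.2 km north

Distance from S−P lag: d = Δt · v_P v_S / (v_P − v_S) = Δt · (6.52·3.64)/(6.52−3.64) ≈ 8.2406·Δt.
So d_A = 150.57, d_B = 47.62, d_C = 213.41 km.
Circle about each station: (x − 27.9)² + (y − 144.3)² = 150.57²; (x + 68.6)² + (y + 26.7)² = 47.62²; (x − 141.3)² + (y + 62.4)² = 213.41².
Subtracting the A equation from the B and C equations removes the quadratic terms:
-193.0 x − 342.0 y = 4221.61
226.8 x − 413.4 y = -20613.95
Solving the 2×2 system: x ≈ -55.9, y ≈ 19.2 km.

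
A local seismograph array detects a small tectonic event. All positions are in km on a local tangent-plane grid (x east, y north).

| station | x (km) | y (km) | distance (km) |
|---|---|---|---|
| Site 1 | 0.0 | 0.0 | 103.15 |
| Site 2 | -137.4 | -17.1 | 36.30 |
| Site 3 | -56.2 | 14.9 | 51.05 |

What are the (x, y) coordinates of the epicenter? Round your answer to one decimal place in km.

x ≈ -103.0 km, y ≈ -5.5 km

Circle about each station: x² + y² = 103.15²; (x + 137.4)² + (y + 17.1)² = 36.30²; (x + 56.2)² + (y − 14.9)² = 51.05².
Subtracting the Site 1 equation from the Site 2 and Site 3 equations removes the quadratic terms:
-274.8 x − 34.2 y = 28493.40
-112.4 x + 29.8 y = 11414.27
Solving the 2×2 system: x ≈ -103.0, y ≈ -5.5 km.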